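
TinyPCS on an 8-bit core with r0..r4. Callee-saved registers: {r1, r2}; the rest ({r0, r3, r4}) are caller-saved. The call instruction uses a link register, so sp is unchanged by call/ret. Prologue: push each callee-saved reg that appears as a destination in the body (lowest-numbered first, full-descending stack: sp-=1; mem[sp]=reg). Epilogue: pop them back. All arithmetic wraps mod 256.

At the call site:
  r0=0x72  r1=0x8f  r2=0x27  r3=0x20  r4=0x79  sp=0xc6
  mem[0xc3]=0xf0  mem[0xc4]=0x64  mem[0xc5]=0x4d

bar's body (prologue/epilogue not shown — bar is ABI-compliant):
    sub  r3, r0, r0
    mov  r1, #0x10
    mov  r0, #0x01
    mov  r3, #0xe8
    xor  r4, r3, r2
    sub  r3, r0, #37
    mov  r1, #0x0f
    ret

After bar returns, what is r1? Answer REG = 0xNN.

REG = 0x8f

prologue: push r1 → mem[0xc5]=0x8f, sp=0xc5
body[0] sub  r3, r0, r0 → r3=0x00
body[1] mov  r1, #0x10 → r1=0x10
body[2] mov  r0, #0x01 → r0=0x01
body[3] mov  r3, #0xe8 → r3=0xe8
body[4] xor  r4, r3, r2 → r4=0xcf
body[5] sub  r3, r0, #37 → r3=0xdc
body[6] mov  r1, #0x0f → r1=0x0f
epilogue: pop r1=0x8f, sp=0xc6
r1 is callee-saved → restored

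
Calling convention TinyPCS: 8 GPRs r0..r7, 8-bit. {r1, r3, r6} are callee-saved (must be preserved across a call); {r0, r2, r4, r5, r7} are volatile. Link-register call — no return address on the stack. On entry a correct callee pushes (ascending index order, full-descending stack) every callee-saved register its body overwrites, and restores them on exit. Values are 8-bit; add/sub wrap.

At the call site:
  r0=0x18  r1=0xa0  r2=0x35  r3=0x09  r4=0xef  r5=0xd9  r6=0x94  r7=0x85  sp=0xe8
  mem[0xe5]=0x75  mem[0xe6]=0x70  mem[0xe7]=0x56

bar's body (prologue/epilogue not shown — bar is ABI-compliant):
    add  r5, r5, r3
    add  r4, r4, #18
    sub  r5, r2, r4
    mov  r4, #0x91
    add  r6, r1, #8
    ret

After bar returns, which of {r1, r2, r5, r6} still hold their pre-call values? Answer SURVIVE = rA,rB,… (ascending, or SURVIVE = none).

SURVIVE = r1,r2,r6

prologue: push r6 -> mem[0xe7]=0x94, sp=0xe7
body[0] add  r5, r5, r3 -> r5=0xe2
body[1] add  r4, r4, #18 -> r4=0x01
body[2] sub  r5, r2, r4 -> r5=0x34
body[3] mov  r4, #0x91 -> r4=0x91
body[4] add  r6, r1, #8 -> r6=0xa8
epilogue: pop r6=0x94, sp=0xe8
r1: callee-saved, written=False
r2: caller-saved, written=False
r5: caller-saved, written=True
r6: callee-saved, written=True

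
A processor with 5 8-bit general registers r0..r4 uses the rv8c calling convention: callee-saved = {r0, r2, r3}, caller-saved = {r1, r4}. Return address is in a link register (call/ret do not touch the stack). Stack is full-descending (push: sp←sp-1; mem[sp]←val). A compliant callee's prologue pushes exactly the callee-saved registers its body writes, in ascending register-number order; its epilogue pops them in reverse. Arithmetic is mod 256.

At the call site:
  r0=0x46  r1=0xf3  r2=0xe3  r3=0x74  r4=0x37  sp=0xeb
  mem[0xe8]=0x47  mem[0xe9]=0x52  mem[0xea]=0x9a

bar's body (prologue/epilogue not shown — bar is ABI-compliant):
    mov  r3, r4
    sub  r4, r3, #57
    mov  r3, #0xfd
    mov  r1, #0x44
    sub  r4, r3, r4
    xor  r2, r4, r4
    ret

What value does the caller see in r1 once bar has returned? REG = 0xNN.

REG = 0x44

prologue: push r2 -> mem[0xea]=0xe3, sp=0xea
prologue: push r3 -> mem[0xe9]=0x74, sp=0xe9
body[0] mov  r3, r4 -> r3=0x37
body[1] sub  r4, r3, #57 -> r4=0xfe
body[2] mov  r3, #0xfd -> r3=0xfd
body[3] mov  r1, #0x44 -> r1=0x44
body[4] sub  r4, r3, r4 -> r4=0xff
body[5] xor  r2, r4, r4 -> r2=0x00
epilogue: pop r3=0x74, sp=0xea
epilogue: pop r2=0xe3, sp=0xeb
r1 is caller-saved -> body value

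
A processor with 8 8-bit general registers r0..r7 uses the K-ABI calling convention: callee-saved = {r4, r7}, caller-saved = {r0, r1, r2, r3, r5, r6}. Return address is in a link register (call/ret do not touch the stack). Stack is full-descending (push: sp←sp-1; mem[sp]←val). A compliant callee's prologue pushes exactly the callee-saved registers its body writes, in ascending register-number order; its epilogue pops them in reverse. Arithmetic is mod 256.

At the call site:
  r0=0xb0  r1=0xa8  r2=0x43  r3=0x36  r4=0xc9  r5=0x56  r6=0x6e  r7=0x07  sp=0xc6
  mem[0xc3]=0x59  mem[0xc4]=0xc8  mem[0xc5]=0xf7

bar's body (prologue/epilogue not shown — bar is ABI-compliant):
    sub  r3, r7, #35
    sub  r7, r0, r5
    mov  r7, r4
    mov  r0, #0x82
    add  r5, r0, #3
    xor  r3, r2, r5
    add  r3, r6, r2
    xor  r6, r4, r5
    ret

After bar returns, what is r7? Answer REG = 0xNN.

prologue: push r7 -> mem[0xc5]=0x07, sp=0xc5
body[0] sub  r3, r7, #35 -> r3=0xe4
body[1] sub  r7, r0, r5 -> r7=0x5a
body[2] mov  r7, r4 -> r7=0xc9
body[3] mov  r0, #0x82 -> r0=0x82
body[4] add  r5, r0, #3 -> r5=0x85
body[5] xor  r3, r2, r5 -> r3=0xc6
body[6] add  r3, r6, r2 -> r3=0xb1
body[7] xor  r6, r4, r5 -> r6=0x4c
epilogue: pop r7=0x07, sp=0xc6
r7 is callee-saved -> restored

REG = 0x07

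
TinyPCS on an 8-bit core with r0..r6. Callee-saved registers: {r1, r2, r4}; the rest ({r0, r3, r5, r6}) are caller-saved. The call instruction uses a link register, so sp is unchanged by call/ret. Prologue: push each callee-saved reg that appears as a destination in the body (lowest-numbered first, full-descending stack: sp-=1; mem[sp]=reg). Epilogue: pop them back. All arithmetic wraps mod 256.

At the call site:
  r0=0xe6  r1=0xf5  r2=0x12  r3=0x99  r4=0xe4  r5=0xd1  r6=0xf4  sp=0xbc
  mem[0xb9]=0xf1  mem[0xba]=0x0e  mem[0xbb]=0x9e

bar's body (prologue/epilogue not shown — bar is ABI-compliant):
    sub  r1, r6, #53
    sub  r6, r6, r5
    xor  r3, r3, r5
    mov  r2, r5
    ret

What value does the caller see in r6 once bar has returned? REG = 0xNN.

REG = 0x23

prologue: push r1 -> mem[0xbb]=0xf5, sp=0xbb
prologue: push r2 -> mem[0xba]=0x12, sp=0xba
body[0] sub  r1, r6, #53 -> r1=0xbf
body[1] sub  r6, r6, r5 -> r6=0x23
body[2] xor  r3, r3, r5 -> r3=0x48
body[3] mov  r2, r5 -> r2=0xd1
epilogue: pop r2=0x12, sp=0xbb
epilogue: pop r1=0xf5, sp=0xbc
r6 is caller-saved -> body value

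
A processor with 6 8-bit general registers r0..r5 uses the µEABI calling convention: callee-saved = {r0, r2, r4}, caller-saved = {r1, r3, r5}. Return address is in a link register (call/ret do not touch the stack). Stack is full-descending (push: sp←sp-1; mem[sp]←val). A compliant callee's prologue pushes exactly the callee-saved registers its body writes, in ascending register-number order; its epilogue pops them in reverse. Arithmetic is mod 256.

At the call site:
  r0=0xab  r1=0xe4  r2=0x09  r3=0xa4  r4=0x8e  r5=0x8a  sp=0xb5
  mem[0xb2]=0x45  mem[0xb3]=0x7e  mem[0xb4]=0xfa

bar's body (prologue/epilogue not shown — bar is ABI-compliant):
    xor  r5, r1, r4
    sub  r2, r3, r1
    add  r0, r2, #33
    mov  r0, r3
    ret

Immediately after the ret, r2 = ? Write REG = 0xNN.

REG = 0x09

prologue: push r0 -> mem[0xb4]=0xab, sp=0xb4
prologue: push r2 -> mem[0xb3]=0x09, sp=0xb3
body[0] xor  r5, r1, r4 -> r5=0x6a
body[1] sub  r2, r3, r1 -> r2=0xc0
body[2] add  r0, r2, #33 -> r0=0xe1
body[3] mov  r0, r3 -> r0=0xa4
epilogue: pop r2=0x09, sp=0xb4
epilogue: pop r0=0xab, sp=0xb5
r2 is callee-saved -> restored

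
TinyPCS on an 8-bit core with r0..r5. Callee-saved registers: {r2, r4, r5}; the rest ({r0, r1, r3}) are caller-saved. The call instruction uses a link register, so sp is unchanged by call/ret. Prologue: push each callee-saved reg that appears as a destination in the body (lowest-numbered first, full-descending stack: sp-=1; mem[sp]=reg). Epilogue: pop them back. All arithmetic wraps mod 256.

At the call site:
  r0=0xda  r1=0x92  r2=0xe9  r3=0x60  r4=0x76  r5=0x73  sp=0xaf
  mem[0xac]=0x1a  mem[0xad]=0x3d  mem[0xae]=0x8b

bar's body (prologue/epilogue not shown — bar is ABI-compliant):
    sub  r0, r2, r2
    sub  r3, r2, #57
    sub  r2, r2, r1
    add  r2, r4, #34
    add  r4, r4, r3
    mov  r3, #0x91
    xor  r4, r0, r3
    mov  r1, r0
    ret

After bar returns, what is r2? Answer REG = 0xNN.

REG = 0xe9

prologue: push r2 → mem[0xae]=0xe9, sp=0xae
prologue: push r4 → mem[0xad]=0x76, sp=0xad
body[0] sub  r0, r2, r2 → r0=0x00
body[1] sub  r3, r2, #57 → r3=0xb0
body[2] sub  r2, r2, r1 → r2=0x57
body[3] add  r2, r4, #34 → r2=0x98
body[4] add  r4, r4, r3 → r4=0x26
body[5] mov  r3, #0x91 → r3=0x91
body[6] xor  r4, r0, r3 → r4=0x91
body[7] mov  r1, r0 → r1=0x00
epilogue: pop r4=0x76, sp=0xae
epilogue: pop r2=0xe9, sp=0xaf
r2 is callee-saved → restored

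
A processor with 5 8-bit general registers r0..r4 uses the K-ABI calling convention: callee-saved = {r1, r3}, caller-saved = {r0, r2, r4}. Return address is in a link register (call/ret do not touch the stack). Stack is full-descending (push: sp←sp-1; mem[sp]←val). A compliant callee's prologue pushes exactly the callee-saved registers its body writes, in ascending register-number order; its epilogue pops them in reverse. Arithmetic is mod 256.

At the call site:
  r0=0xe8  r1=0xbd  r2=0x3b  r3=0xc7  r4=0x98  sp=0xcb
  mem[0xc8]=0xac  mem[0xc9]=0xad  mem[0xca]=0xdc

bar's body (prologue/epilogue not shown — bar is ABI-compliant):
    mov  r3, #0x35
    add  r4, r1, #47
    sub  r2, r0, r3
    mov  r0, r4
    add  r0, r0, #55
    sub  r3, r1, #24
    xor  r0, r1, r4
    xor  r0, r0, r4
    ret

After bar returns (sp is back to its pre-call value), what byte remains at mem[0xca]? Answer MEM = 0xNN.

prologue: push r3 -> mem[0xca]=0xc7, sp=0xca
body[0] mov  r3, #0x35 -> r3=0x35
body[1] add  r4, r1, #47 -> r4=0xec
body[2] sub  r2, r0, r3 -> r2=0xb3
body[3] mov  r0, r4 -> r0=0xec
body[4] add  r0, r0, #55 -> r0=0x23
body[5] sub  r3, r1, #24 -> r3=0xa5
body[6] xor  r0, r1, r4 -> r0=0x51
body[7] xor  r0, r0, r4 -> r0=0xbd
epilogue: pop r3=0xc7, sp=0xcb
prologue pushed ['r3'] at ['0xca']

MEM = 0xc7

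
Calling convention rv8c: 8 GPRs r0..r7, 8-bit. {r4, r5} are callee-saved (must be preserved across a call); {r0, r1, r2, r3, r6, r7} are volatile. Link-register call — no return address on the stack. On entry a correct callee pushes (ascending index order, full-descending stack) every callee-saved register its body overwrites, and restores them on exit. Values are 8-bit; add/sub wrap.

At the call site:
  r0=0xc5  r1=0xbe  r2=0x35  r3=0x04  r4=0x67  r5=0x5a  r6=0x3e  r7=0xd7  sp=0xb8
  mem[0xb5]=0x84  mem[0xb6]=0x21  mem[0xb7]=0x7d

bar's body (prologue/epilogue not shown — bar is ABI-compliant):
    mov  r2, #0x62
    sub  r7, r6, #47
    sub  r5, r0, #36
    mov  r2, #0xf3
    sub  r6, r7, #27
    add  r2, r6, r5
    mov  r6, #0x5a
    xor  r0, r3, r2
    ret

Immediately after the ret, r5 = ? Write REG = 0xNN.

prologue: push r5 -> mem[0xb7]=0x5a, sp=0xb7
body[0] mov  r2, #0x62 -> r2=0x62
body[1] sub  r7, r6, #47 -> r7=0x0f
body[2] sub  r5, r0, #36 -> r5=0xa1
body[3] mov  r2, #0xf3 -> r2=0xf3
body[4] sub  r6, r7, #27 -> r6=0xf4
body[5] add  r2, r6, r5 -> r2=0x95
body[6] mov  r6, #0x5a -> r6=0x5a
body[7] xor  r0, r3, r2 -> r0=0x91
epilogue: pop r5=0x5a, sp=0xb8
r5 is callee-saved -> restored

REG = 0x5a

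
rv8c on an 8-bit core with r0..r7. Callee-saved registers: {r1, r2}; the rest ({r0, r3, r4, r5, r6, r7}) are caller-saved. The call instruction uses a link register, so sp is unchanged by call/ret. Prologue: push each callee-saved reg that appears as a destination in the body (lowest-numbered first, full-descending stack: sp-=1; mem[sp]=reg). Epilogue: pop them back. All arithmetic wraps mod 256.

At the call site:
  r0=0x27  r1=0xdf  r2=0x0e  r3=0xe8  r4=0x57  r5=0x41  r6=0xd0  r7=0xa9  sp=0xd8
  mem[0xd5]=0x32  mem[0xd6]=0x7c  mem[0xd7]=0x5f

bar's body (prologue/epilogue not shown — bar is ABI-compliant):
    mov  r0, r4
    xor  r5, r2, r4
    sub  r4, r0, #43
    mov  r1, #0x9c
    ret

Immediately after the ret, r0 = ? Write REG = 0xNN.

REG = 0x57

prologue: push r1 → mem[0xd7]=0xdf, sp=0xd7
body[0] mov  r0, r4 → r0=0x57
body[1] xor  r5, r2, r4 → r5=0x59
body[2] sub  r4, r0, #43 → r4=0x2c
body[3] mov  r1, #0x9c → r1=0x9c
epilogue: pop r1=0xdf, sp=0xd8
r0 is caller-saved → body value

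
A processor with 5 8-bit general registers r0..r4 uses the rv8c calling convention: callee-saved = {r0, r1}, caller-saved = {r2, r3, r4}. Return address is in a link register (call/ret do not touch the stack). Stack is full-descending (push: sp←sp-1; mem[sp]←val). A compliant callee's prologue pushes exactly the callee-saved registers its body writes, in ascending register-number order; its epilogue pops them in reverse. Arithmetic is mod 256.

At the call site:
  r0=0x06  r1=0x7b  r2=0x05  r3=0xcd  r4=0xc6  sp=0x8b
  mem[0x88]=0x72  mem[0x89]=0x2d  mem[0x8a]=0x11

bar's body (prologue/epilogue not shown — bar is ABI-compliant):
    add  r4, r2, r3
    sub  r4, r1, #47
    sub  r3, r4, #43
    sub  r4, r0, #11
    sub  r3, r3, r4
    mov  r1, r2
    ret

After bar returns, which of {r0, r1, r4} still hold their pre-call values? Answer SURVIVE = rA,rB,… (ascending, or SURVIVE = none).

SURVIVE = r0,r1

prologue: push r1 → mem[0x8a]=0x7b, sp=0x8a
body[0] add  r4, r2, r3 → r4=0xd2
body[1] sub  r4, r1, #47 → r4=0x4c
body[2] sub  r3, r4, #43 → r3=0x21
body[3] sub  r4, r0, #11 → r4=0xfb
body[4] sub  r3, r3, r4 → r3=0x26
body[5] mov  r1, r2 → r1=0x05
epilogue: pop r1=0x7b, sp=0x8b
r0: callee-saved, written=False
r1: callee-saved, written=True
r4: caller-saved, written=True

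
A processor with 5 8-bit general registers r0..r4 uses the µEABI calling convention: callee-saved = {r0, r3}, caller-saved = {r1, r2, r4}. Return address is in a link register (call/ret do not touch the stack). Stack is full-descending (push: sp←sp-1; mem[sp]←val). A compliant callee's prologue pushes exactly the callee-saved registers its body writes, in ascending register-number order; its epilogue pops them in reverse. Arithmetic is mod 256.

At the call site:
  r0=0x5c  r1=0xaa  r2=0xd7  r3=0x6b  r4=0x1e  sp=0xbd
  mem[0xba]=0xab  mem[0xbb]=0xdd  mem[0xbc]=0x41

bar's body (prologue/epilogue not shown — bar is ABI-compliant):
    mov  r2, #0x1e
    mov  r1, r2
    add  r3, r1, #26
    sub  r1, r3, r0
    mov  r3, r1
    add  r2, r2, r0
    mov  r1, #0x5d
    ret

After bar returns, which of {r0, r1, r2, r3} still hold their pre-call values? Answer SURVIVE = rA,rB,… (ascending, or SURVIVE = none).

prologue: push r3 -> mem[0xbc]=0x6b, sp=0xbc
body[0] mov  r2, #0x1e -> r2=0x1e
body[1] mov  r1, r2 -> r1=0x1e
body[2] add  r3, r1, #26 -> r3=0x38
body[3] sub  r1, r3, r0 -> r1=0xdc
body[4] mov  r3, r1 -> r3=0xdc
body[5] add  r2, r2, r0 -> r2=0x7a
body[6] mov  r1, #0x5d -> r1=0x5d
epilogue: pop r3=0x6b, sp=0xbd
r0: callee-saved, written=False
r1: caller-saved, written=True
r2: caller-saved, written=True
r3: callee-saved, written=True

SURVIVE = r0,r3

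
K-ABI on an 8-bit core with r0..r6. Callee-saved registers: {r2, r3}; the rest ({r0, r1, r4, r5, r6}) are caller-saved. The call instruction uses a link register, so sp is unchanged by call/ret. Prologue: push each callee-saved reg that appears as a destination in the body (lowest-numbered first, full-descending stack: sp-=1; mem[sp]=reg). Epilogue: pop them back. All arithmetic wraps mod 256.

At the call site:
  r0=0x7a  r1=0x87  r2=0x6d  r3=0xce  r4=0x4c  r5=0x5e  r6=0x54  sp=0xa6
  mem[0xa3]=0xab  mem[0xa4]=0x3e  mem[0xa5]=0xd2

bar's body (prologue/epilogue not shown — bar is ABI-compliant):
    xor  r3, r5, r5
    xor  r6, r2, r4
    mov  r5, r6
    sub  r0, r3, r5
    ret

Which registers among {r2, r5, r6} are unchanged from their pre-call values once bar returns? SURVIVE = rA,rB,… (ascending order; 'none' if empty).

SURVIVE = r2

prologue: push r3 -> mem[0xa5]=0xce, sp=0xa5
body[0] xor  r3, r5, r5 -> r3=0x00
body[1] xor  r6, r2, r4 -> r6=0x21
body[2] mov  r5, r6 -> r5=0x21
body[3] sub  r0, r3, r5 -> r0=0xdf
epilogue: pop r3=0xce, sp=0xa6
r2: callee-saved, written=False
r5: caller-saved, written=True
r6: caller-saved, written=True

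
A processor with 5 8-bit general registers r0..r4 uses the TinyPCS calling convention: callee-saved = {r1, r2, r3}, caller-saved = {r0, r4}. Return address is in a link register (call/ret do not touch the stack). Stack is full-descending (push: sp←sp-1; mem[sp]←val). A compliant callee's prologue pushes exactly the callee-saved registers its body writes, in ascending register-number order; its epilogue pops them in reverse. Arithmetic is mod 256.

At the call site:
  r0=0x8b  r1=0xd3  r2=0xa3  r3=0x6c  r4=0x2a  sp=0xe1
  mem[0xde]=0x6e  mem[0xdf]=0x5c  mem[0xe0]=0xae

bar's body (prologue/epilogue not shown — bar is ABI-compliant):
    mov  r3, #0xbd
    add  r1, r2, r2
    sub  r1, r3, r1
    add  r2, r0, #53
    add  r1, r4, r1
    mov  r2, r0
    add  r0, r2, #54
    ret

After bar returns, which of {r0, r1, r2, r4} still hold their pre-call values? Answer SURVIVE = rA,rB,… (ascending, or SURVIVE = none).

prologue: push r1 -> mem[0xe0]=0xd3, sp=0xe0
prologue: push r2 -> mem[0xdf]=0xa3, sp=0xdf
prologue: push r3 -> mem[0xde]=0x6c, sp=0xde
body[0] mov  r3, #0xbd -> r3=0xbd
body[1] add  r1, r2, r2 -> r1=0x46
body[2] sub  r1, r3, r1 -> r1=0x77
body[3] add  r2, r0, #53 -> r2=0xc0
body[4] add  r1, r4, r1 -> r1=0xa1
body[5] mov  r2, r0 -> r2=0x8b
body[6] add  r0, r2, #54 -> r0=0xc1
epilogue: pop r3=0x6c, sp=0xdf
epilogue: pop r2=0xa3, sp=0xe0
epilogue: pop r1=0xd3, sp=0xe1
r0: caller-saved, written=True
r1: callee-saved, written=True
r2: callee-saved, written=True
r4: caller-saved, written=False

SURVIVE = r1,r2,r4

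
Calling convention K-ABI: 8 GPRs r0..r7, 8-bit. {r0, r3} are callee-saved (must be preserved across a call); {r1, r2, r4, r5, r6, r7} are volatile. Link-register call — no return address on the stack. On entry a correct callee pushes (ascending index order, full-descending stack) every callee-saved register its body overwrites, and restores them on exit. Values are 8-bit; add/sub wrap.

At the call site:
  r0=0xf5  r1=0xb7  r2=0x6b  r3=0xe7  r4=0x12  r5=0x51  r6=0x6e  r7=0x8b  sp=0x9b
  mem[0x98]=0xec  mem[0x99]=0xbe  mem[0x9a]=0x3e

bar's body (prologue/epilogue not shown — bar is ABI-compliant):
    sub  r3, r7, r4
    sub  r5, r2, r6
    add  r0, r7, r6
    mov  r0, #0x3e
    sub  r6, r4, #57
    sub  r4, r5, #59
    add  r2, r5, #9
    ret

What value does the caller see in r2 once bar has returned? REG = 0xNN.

REG = 0x06

prologue: push r0 -> mem[0x9a]=0xf5, sp=0x9a
prologue: push r3 -> mem[0x99]=0xe7, sp=0x99
body[0] sub  r3, r7, r4 -> r3=0x79
body[1] sub  r5, r2, r6 -> r5=0xfd
body[2] add  r0, r7, r6 -> r0=0xf9
body[3] mov  r0, #0x3e -> r0=0x3e
body[4] sub  r6, r4, #57 -> r6=0xd9
body[5] sub  r4, r5, #59 -> r4=0xc2
body[6] add  r2, r5, #9 -> r2=0x06
epilogue: pop r3=0xe7, sp=0x9a
epilogue: pop r0=0xf5, sp=0x9b
r2 is caller-saved -> body value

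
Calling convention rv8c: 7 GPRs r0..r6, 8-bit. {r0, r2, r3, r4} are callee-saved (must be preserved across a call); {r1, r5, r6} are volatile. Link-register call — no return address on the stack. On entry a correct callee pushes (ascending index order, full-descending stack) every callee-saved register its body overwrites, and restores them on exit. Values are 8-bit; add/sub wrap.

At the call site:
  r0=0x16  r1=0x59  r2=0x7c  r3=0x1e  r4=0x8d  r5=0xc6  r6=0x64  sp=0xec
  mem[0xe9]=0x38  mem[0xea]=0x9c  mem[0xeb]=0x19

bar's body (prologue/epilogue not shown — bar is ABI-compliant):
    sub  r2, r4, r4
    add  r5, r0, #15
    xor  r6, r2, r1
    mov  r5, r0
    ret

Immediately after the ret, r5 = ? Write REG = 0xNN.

prologue: push r2 → mem[0xeb]=0x7c, sp=0xeb
body[0] sub  r2, r4, r4 → r2=0x00
body[1] add  r5, r0, #15 → r5=0x25
body[2] xor  r6, r2, r1 → r6=0x59
body[3] mov  r5, r0 → r5=0x16
epilogue: pop r2=0x7c, sp=0xec
r5 is caller-saved → body value

REG = 0x16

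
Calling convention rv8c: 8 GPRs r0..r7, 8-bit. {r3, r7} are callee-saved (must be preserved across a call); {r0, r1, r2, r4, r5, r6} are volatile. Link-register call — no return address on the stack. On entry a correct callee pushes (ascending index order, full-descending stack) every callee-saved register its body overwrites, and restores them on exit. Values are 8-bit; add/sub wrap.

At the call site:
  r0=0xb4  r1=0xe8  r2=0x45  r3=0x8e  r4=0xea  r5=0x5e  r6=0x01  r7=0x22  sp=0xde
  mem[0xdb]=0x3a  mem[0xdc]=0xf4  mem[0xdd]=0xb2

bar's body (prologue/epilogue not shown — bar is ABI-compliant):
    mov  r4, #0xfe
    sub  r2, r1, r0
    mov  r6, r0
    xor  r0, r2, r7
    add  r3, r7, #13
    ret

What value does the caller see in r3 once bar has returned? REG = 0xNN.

prologue: push r3 → mem[0xdd]=0x8e, sp=0xdd
body[0] mov  r4, #0xfe → r4=0xfe
body[1] sub  r2, r1, r0 → r2=0x34
body[2] mov  r6, r0 → r6=0xb4
body[3] xor  r0, r2, r7 → r0=0x16
body[4] add  r3, r7, #13 → r3=0x2f
epilogue: pop r3=0x8e, sp=0xde
r3 is callee-saved → restored

REG = 0x8e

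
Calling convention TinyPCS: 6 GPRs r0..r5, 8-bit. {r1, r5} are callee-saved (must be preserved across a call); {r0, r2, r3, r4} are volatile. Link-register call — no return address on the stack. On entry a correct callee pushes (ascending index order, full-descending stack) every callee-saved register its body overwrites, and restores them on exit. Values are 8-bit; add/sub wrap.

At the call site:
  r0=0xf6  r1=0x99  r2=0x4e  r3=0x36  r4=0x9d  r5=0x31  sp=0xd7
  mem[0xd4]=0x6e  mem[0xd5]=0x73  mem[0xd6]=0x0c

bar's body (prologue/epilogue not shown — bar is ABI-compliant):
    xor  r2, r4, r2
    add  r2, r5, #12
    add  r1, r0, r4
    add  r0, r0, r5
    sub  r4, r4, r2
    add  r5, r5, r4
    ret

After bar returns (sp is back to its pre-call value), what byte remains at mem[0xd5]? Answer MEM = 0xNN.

MEM = 0x31

prologue: push r1 → mem[0xd6]=0x99, sp=0xd6
prologue: push r5 → mem[0xd5]=0x31, sp=0xd5
body[0] xor  r2, r4, r2 → r2=0xd3
body[1] add  r2, r5, #12 → r2=0x3d
body[2] add  r1, r0, r4 → r1=0x93
body[3] add  r0, r0, r5 → r0=0x27
body[4] sub  r4, r4, r2 → r4=0x60
body[5] add  r5, r5, r4 → r5=0x91
epilogue: pop r5=0x31, sp=0xd6
epilogue: pop r1=0x99, sp=0xd7
prologue pushed ['r1', 'r5'] at ['0xd6', '0xd5']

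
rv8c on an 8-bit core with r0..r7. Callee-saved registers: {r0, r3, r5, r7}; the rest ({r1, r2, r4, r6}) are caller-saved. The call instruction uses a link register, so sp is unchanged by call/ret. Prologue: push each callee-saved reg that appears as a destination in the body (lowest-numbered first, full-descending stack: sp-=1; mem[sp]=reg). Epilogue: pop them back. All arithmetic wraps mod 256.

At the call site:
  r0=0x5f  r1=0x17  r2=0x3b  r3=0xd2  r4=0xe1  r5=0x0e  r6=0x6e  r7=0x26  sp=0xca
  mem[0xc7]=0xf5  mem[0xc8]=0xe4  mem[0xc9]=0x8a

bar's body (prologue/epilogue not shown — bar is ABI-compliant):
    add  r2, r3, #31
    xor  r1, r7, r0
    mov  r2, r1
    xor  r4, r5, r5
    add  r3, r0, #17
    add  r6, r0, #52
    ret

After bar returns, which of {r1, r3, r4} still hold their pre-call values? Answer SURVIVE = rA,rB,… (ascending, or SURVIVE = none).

SURVIVE = r3

prologue: push r3 -> mem[0xc9]=0xd2, sp=0xc9
body[0] add  r2, r3, #31 -> r2=0xf1
body[1] xor  r1, r7, r0 -> r1=0x79
body[2] mov  r2, r1 -> r2=0x79
body[3] xor  r4, r5, r5 -> r4=0x00
body[4] add  r3, r0, #17 -> r3=0x70
body[5] add  r6, r0, #52 -> r6=0x93
epilogue: pop r3=0xd2, sp=0xca
r1: caller-saved, written=True
r3: callee-saved, written=True
r4: caller-saved, written=True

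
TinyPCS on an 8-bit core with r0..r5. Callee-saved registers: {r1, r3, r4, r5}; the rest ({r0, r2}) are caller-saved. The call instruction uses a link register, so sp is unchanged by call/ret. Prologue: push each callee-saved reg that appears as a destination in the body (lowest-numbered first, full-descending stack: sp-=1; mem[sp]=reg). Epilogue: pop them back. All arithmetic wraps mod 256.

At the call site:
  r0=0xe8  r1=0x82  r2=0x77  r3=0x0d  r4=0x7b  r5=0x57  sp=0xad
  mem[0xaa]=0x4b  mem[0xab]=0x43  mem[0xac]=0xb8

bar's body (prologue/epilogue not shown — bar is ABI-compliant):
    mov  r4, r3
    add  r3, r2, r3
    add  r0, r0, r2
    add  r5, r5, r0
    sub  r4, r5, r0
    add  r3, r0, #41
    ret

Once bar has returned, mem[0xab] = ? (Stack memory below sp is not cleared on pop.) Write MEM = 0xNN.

MEM = 0x7b

prologue: push r3 -> mem[0xac]=0x0d, sp=0xac
prologue: push r4 -> mem[0xab]=0x7b, sp=0xab
prologue: push r5 -> mem[0xaa]=0x57, sp=0xaa
body[0] mov  r4, r3 -> r4=0x0d
body[1] add  r3, r2, r3 -> r3=0x84
body[2] add  r0, r0, r2 -> r0=0x5f
body[3] add  r5, r5, r0 -> r5=0xb6
body[4] sub  r4, r5, r0 -> r4=0x57
body[5] add  r3, r0, #41 -> r3=0x88
epilogue: pop r5=0x57, sp=0xab
epilogue: pop r4=0x7b, sp=0xac
epilogue: pop r3=0x0d, sp=0xad
prologue pushed ['r3', 'r4', 'r5'] at ['0xac', '0xab', '0xaa']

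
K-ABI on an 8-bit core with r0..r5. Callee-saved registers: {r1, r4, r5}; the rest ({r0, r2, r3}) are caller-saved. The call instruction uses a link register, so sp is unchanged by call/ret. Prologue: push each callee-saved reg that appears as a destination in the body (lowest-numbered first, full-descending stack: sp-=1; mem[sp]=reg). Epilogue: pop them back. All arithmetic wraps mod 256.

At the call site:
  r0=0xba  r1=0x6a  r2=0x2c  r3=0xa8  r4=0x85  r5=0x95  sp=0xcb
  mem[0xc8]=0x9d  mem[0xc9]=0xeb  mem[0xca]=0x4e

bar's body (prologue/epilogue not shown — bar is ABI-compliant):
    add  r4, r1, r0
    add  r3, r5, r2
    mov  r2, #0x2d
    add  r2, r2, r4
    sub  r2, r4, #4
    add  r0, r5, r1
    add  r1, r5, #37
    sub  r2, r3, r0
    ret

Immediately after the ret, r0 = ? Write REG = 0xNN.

REG = 0xff

prologue: push r1 -> mem[0xca]=0x6a, sp=0xca
prologue: push r4 -> mem[0xc9]=0x85, sp=0xc9
body[0] add  r4, r1, r0 -> r4=0x24
body[1] add  r3, r5, r2 -> r3=0xc1
body[2] mov  r2, #0x2d -> r2=0x2d
body[3] add  r2, r2, r4 -> r2=0x51
body[4] sub  r2, r4, #4 -> r2=0x20
body[5] add  r0, r5, r1 -> r0=0xff
body[6] add  r1, r5, #37 -> r1=0xba
body[7] sub  r2, r3, r0 -> r2=0xc2
epilogue: pop r4=0x85, sp=0xca
epilogue: pop r1=0x6a, sp=0xcb
r0 is caller-saved -> body value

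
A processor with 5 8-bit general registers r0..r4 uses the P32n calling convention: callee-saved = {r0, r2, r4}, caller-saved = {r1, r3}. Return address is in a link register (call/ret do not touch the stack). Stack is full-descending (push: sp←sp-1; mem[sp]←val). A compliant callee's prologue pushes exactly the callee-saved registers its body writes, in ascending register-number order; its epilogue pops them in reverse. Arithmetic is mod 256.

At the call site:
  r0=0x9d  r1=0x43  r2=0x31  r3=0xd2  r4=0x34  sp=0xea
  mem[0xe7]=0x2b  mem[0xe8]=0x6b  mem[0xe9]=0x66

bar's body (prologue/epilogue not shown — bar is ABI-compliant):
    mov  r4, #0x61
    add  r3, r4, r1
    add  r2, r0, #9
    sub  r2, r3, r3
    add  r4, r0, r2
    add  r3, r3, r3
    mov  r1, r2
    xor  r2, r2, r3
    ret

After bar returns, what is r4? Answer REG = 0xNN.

REG = 0x34

prologue: push r2 -> mem[0xe9]=0x31, sp=0xe9
prologue: push r4 -> mem[0xe8]=0x34, sp=0xe8
body[0] mov  r4, #0x61 -> r4=0x61
body[1] add  r3, r4, r1 -> r3=0xa4
body[2] add  r2, r0, #9 -> r2=0xa6
body[3] sub  r2, r3, r3 -> r2=0x00
body[4] add  r4, r0, r2 -> r4=0x9d
body[5] add  r3, r3, r3 -> r3=0x48
body[6] mov  r1, r2 -> r1=0x00
body[7] xor  r2, r2, r3 -> r2=0x48
epilogue: pop r4=0x34, sp=0xe9
epilogue: pop r2=0x31, sp=0xea
r4 is callee-saved -> restored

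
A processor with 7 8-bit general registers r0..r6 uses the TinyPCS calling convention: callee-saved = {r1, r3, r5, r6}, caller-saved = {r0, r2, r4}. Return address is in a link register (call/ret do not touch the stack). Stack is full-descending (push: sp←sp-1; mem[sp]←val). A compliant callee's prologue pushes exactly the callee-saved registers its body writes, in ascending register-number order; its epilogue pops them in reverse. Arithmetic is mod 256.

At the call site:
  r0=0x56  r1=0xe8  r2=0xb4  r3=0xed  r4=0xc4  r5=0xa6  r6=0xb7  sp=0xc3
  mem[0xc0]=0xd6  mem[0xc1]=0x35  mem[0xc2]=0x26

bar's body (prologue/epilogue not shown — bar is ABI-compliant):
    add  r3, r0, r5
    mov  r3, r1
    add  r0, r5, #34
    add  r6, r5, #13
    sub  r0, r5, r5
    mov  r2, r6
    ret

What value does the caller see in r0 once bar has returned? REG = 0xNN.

REG = 0x00

prologue: push r3 → mem[0xc2]=0xed, sp=0xc2
prologue: push r6 → mem[0xc1]=0xb7, sp=0xc1
body[0] add  r3, r0, r5 → r3=0xfc
body[1] mov  r3, r1 → r3=0xe8
body[2] add  r0, r5, #34 → r0=0xc8
body[3] add  r6, r5, #13 → r6=0xb3
body[4] sub  r0, r5, r5 → r0=0x00
body[5] mov  r2, r6 → r2=0xb3
epilogue: pop r6=0xb7, sp=0xc2
epilogue: pop r3=0xed, sp=0xc3
r0 is caller-saved → body value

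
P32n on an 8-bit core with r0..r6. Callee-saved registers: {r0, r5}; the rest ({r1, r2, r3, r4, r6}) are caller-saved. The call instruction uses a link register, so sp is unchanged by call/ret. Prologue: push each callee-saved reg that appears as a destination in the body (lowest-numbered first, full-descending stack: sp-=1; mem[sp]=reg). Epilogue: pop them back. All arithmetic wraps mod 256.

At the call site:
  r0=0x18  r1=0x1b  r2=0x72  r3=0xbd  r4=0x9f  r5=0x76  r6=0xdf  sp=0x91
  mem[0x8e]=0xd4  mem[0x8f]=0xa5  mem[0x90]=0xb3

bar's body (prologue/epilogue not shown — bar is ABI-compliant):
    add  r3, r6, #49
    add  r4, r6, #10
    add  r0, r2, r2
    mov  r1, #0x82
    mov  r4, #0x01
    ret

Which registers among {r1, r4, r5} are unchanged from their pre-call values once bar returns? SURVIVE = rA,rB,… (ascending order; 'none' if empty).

SURVIVE = r5

prologue: push r0 -> mem[0x90]=0x18, sp=0x90
body[0] add  r3, r6, #49 -> r3=0x10
body[1] add  r4, r6, #10 -> r4=0xe9
body[2] add  r0, r2, r2 -> r0=0xe4
body[3] mov  r1, #0x82 -> r1=0x82
body[4] mov  r4, #0x01 -> r4=0x01
epilogue: pop r0=0x18, sp=0x91
r1: caller-saved, written=True
r4: caller-saved, written=True
r5: callee-saved, written=False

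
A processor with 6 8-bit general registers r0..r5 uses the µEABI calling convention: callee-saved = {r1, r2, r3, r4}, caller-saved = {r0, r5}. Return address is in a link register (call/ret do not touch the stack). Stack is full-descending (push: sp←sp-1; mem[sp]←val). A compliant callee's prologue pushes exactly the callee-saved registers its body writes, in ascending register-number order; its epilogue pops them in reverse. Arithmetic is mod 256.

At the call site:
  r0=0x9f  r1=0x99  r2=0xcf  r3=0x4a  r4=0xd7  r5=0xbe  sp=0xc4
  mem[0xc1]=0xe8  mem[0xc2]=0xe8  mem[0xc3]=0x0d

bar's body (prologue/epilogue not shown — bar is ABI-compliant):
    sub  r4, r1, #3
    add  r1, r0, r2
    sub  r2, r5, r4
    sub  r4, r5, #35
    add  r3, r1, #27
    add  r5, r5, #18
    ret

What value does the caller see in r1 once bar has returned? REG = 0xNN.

REG = 0x99

prologue: push r1 -> mem[0xc3]=0x99, sp=0xc3
prologue: push r2 -> mem[0xc2]=0xcf, sp=0xc2
prologue: push r3 -> mem[0xc1]=0x4a, sp=0xc1
prologue: push r4 -> mem[0xc0]=0xd7, sp=0xc0
body[0] sub  r4, r1, #3 -> r4=0x96
body[1] add  r1, r0, r2 -> r1=0x6e
body[2] sub  r2, r5, r4 -> r2=0x28
body[3] sub  r4, r5, #35 -> r4=0x9b
body[4] add  r3, r1, #27 -> r3=0x89
body[5] add  r5, r5, #18 -> r5=0xd0
epilogue: pop r4=0xd7, sp=0xc1
epilogue: pop r3=0x4a, sp=0xc2
epilogue: pop r2=0xcf, sp=0xc3
epilogue: pop r1=0x99, sp=0xc4
r1 is callee-saved -> restored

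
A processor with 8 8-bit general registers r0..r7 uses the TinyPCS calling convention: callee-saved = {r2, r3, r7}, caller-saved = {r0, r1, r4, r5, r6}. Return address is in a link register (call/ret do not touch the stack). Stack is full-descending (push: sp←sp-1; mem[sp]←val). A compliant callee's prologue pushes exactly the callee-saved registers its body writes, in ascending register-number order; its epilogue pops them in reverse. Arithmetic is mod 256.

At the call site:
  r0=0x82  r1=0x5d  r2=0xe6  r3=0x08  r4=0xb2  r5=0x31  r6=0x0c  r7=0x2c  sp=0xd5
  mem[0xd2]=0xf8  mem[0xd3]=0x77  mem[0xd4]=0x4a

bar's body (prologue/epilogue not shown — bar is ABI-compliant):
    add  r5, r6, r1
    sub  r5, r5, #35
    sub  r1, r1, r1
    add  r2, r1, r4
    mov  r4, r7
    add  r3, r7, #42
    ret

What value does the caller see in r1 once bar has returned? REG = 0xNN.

prologue: push r2 -> mem[0xd4]=0xe6, sp=0xd4
prologue: push r3 -> mem[0xd3]=0x08, sp=0xd3
body[0] add  r5, r6, r1 -> r5=0x69
body[1] sub  r5, r5, #35 -> r5=0x46
body[2] sub  r1, r1, r1 -> r1=0x00
body[3] add  r2, r1, r4 -> r2=0xb2
body[4] mov  r4, r7 -> r4=0x2c
body[5] add  r3, r7, #42 -> r3=0x56
epilogue: pop r3=0x08, sp=0xd4
epilogue: pop r2=0xe6, sp=0xd5
r1 is caller-saved -> body value

REG = 0x00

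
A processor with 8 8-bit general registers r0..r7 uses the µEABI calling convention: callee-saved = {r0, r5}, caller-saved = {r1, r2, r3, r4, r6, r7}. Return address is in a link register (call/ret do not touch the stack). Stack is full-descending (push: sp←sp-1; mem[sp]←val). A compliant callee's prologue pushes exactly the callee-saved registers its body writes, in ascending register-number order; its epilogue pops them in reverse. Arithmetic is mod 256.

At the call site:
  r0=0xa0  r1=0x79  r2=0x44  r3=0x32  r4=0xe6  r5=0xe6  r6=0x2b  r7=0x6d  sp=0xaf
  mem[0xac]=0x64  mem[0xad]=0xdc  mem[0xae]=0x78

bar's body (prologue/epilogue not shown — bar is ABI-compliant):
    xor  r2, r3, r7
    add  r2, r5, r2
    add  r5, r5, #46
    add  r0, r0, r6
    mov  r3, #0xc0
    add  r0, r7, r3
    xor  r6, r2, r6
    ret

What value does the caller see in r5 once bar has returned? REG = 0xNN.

prologue: push r0 -> mem[0xae]=0xa0, sp=0xae
prologue: push r5 -> mem[0xad]=0xe6, sp=0xad
body[0] xor  r2, r3, r7 -> r2=0x5f
body[1] add  r2, r5, r2 -> r2=0x45
body[2] add  r5, r5, #46 -> r5=0x14
body[3] add  r0, r0, r6 -> r0=0xcb
body[4] mov  r3, #0xc0 -> r3=0xc0
body[5] add  r0, r7, r3 -> r0=0x2d
body[6] xor  r6, r2, r6 -> r6=0x6e
epilogue: pop r5=0xe6, sp=0xae
epilogue: pop r0=0xa0, sp=0xaf
r5 is callee-saved -> restored

REG = 0xe6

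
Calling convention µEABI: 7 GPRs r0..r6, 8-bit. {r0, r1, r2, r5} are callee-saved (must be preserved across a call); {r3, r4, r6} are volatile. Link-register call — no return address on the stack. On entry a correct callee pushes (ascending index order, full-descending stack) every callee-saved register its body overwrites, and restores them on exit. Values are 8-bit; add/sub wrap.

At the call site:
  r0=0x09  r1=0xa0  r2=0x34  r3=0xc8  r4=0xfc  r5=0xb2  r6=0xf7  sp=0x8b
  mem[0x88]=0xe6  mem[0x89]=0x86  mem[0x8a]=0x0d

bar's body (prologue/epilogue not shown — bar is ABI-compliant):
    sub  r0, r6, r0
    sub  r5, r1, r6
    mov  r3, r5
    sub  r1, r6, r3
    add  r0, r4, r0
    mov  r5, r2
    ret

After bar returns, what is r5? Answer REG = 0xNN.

REG = 0xb2

prologue: push r0 -> mem[0x8a]=0x09, sp=0x8a
prologue: push r1 -> mem[0x89]=0xa0, sp=0x89
prologue: push r5 -> mem[0x88]=0xb2, sp=0x88
body[0] sub  r0, r6, r0 -> r0=0xee
body[1] sub  r5, r1, r6 -> r5=0xa9
body[2] mov  r3, r5 -> r3=0xa9
body[3] sub  r1, r6, r3 -> r1=0x4e
body[4] add  r0, r4, r0 -> r0=0xea
body[5] mov  r5, r2 -> r5=0x34
epilogue: pop r5=0xb2, sp=0x89
epilogue: pop r1=0xa0, sp=0x8a
epilogue: pop r0=0x09, sp=0x8b
r5 is callee-saved -> restored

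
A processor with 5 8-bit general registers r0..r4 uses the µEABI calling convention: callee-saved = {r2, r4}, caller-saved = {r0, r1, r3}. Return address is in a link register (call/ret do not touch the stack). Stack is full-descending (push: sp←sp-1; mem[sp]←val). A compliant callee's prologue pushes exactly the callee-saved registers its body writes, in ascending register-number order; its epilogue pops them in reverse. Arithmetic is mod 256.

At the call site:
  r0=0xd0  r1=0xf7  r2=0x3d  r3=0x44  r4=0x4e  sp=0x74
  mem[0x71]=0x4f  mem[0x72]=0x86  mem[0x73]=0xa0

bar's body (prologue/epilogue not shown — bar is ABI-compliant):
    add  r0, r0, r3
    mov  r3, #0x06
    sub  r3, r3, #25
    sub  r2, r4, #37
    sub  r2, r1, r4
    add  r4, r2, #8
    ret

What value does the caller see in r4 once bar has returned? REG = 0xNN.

prologue: push r2 → mem[0x73]=0x3d, sp=0x73
prologue: push r4 → mem[0x72]=0x4e, sp=0x72
body[0] add  r0, r0, r3 → r0=0x14
body[1] mov  r3, #0x06 → r3=0x06
body[2] sub  r3, r3, #25 → r3=0xed
body[3] sub  r2, r4, #37 → r2=0x29
body[4] sub  r2, r1, r4 → r2=0xa9
body[5] add  r4, r2, #8 → r4=0xb1
epilogue: pop r4=0x4e, sp=0x73
epilogue: pop r2=0x3d, sp=0x74
r4 is callee-saved → restored

REG = 0x4e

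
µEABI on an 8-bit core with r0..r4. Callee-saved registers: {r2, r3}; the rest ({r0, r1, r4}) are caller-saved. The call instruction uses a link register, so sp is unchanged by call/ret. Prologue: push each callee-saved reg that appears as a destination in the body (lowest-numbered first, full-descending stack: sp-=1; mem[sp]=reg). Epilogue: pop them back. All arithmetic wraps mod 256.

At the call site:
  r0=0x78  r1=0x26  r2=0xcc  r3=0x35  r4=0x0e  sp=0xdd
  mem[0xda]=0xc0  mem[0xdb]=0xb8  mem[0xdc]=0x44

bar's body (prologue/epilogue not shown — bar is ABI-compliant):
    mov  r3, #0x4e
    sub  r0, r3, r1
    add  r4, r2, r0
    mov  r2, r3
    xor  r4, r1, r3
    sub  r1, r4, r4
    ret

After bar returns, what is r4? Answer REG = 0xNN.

prologue: push r2 -> mem[0xdc]=0xcc, sp=0xdc
prologue: push r3 -> mem[0xdb]=0x35, sp=0xdb
body[0] mov  r3, #0x4e -> r3=0x4e
body[1] sub  r0, r3, r1 -> r0=0x28
body[2] add  r4, r2, r0 -> r4=0xf4
body[3] mov  r2, r3 -> r2=0x4e
body[4] xor  r4, r1, r3 -> r4=0x68
body[5] sub  r1, r4, r4 -> r1=0x00
epilogue: pop r3=0x35, sp=0xdc
epilogue: pop r2=0xcc, sp=0xdd
r4 is caller-saved -> body value

REG = 0x68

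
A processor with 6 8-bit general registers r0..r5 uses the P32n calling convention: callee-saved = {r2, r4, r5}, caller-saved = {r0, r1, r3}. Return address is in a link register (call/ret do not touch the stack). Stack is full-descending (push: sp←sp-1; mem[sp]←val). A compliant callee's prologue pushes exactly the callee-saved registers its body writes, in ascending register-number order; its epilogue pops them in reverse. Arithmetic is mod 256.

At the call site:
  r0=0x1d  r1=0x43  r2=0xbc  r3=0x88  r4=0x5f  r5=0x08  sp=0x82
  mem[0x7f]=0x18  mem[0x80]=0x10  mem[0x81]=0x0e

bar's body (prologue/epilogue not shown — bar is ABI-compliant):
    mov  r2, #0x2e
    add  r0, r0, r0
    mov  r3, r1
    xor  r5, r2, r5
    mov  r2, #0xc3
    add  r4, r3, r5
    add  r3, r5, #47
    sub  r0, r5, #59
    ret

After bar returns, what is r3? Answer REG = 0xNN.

prologue: push r2 → mem[0x81]=0xbc, sp=0x81
prologue: push r4 → mem[0x80]=0x5f, sp=0x80
prologue: push r5 → mem[0x7f]=0x08, sp=0x7f
body[0] mov  r2, #0x2e → r2=0x2e
body[1] add  r0, r0, r0 → r0=0x3a
body[2] mov  r3, r1 → r3=0x43
body[3] xor  r5, r2, r5 → r5=0x26
body[4] mov  r2, #0xc3 → r2=0xc3
body[5] add  r4, r3, r5 → r4=0x69
body[6] add  r3, r5, #47 → r3=0x55
body[7] sub  r0, r5, #59 → r0=0xeb
epilogue: pop r5=0x08, sp=0x80
epilogue: pop r4=0x5f, sp=0x81
epilogue: pop r2=0xbc, sp=0x82
r3 is caller-saved → body value

REG = 0x55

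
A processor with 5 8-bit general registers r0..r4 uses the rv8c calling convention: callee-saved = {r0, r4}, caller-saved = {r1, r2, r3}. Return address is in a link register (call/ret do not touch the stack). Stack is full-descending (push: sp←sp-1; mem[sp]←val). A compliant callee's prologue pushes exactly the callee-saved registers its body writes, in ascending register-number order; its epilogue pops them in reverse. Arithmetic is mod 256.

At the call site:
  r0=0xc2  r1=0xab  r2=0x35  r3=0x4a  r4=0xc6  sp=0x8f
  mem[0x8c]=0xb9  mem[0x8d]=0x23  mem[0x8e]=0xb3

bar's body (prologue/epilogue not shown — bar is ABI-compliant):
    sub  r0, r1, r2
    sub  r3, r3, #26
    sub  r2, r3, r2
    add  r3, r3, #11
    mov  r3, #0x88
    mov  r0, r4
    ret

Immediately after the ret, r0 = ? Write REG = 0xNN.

prologue: push r0 → mem[0x8e]=0xc2, sp=0x8e
body[0] sub  r0, r1, r2 → r0=0x76
body[1] sub  r3, r3, #26 → r3=0x30
body[2] sub  r2, r3, r2 → r2=0xfb
body[3] add  r3, r3, #11 → r3=0x3b
body[4] mov  r3, #0x88 → r3=0x88
body[5] mov  r0, r4 → r0=0xc6
epilogue: pop r0=0xc2, sp=0x8f
r0 is callee-saved → restored

REG = 0xc2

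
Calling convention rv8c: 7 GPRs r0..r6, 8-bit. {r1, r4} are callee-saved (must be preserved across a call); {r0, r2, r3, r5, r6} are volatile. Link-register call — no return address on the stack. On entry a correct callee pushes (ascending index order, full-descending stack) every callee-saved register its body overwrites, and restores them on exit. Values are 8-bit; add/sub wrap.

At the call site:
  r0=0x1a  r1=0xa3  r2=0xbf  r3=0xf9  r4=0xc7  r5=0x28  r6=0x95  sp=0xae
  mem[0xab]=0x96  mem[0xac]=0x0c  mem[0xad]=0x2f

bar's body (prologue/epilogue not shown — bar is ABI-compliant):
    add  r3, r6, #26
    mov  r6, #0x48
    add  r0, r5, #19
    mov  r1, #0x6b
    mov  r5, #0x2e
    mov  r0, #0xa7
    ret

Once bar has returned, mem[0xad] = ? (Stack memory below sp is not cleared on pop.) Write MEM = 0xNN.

MEM = 0xa3

prologue: push r1 -> mem[0xad]=0xa3, sp=0xad
body[0] add  r3, r6, #26 -> r3=0xaf
body[1] mov  r6, #0x48 -> r6=0x48
body[2] add  r0, r5, #19 -> r0=0x3b
body[3] mov  r1, #0x6b -> r1=0x6b
body[4] mov  r5, #0x2e -> r5=0x2e
body[5] mov  r0, #0xa7 -> r0=0xa7
epilogue: pop r1=0xa3, sp=0xae
prologue pushed ['r1'] at ['0xad']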